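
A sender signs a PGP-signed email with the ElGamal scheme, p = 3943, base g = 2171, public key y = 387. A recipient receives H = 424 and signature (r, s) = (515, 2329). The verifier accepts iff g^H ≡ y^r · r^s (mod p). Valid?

Left side g^H mod p:
2171^2 = 4713241 ≡ 1356
2171^4 ≡ 1356^2 = 1838736 ≡ 1298
2171^8 ≡ 1298^2 = 1684804 ≡ 1143
2171^16 ≡ 1143^2 = 1306449 ≡ 1316
2171^32 ≡ 1316^2 = 1731856 ≡ 879
2171^64 ≡ 879^2 = 772641 ≡ 3756
2171^128 ≡ 3756^2 = 14107536 ≡ 3425
2171^256 ≡ 3425^2 = 11730625 ≡ 200
424 = 256 + 128 + 32 + 8, so 2171^424 ≡ 200·3425·879·1143 ≡ 2946 (mod 3943)
Right side y^r · r^s mod p:
387^2 = 149769 ≡ 3878
387^4 ≡ 3878^2 = 15038884 ≡ 282
387^8 ≡ 282^2 = 79524 ≡ 664
387^16 ≡ 664^2 = 440896 ≡ 3223
387^32 ≡ 3223^2 = 10387729 ≡ 1867
387^64 ≡ 1867^2 = 3485689 ≡ 77
387^128 ≡ 77^2 = 5929 ≡ 1986
387^256 ≡ 1986^2 = 3944196 ≡ 1196
387^512 ≡ 1196^2 = 1430416 ≡ 3050
515 = 512 + 2 + 1, so 387^515 ≡ 3050·3878·387 ≡ 144 (mod 3943)
515^2 = 265225 ≡ 1044
515^4 ≡ 1044^2 = 1089936 ≡ 1668
515^8 ≡ 1668^2 = 2782224 ≡ 2409
515^16 ≡ 2409^2 = 5803281 ≡ 3128
515^32 ≡ 3128^2 = 9784384 ≡ 1801
515^64 ≡ 1801^2 = 3243601 ≡ 2455
515^128 ≡ 2455^2 = 6027025 ≡ 2121
515^256 ≡ 2121^2 = 4498641 ≡ 3621
515^512 ≡ 3621^2 = 13111641 ≡ 1166
515^1024 ≡ 1166^2 = 1359556 ≡ 3164
515^2048 ≡ 3164^2 = 10010896 ≡ 3562
2329 = 2048 + 256 + 16 + 8 + 1, so 515^2329 ≡ 3562·3621·3128·2409·515 ≡ 3142 (mod 3943)
144·3142 = 452448 ≡ 2946 (mod 3943)
2946 ≡ 2946 (mod 3943), so the signature is genuine.

yes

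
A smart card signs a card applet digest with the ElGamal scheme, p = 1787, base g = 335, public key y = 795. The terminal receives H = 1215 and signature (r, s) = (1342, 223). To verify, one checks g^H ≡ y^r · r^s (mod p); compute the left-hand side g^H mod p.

338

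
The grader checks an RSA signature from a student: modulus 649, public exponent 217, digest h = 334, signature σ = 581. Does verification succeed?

passes

Squares mod 649: σ^1≡581, σ^2≡81, σ^4≡71, σ^8≡498, σ^16≡86, σ^32≡257, σ^64≡500, σ^128≡135
217 = 128 + 64 + 16 + 8 + 1, so σ^217 ≡ 135·500·86·498·581 ≡ 334 (mod 649)
Since 334 equals the digest 334, verification succeeds.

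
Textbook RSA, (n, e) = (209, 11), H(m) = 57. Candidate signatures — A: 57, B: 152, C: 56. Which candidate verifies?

A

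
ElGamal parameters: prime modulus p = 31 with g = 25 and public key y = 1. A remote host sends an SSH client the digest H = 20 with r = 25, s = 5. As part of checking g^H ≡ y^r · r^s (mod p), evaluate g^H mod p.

Squares mod 31: 25^1≡25, 25^2≡5, 25^4≡25, 25^8≡5, 25^16≡25
20 = 16 + 4, so 25^20 ≡ 25·25 ≡ 5 (mod 31)

5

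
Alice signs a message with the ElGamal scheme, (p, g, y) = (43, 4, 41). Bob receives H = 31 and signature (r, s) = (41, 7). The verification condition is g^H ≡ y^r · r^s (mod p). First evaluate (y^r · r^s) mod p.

41^2 = 1681 ≡ 4
41^4 ≡ 4^2 = 16
41^8 ≡ 16^2 = 256 ≡ 41
41^16 ≡ 41^2 = 1681 ≡ 4
41^32 ≡ 4^2 = 16
41 = 32 + 8 + 1, so 41^41 ≡ 16·41·41 ≡ 21 (mod 43)
41^2 = 1681 ≡ 4
41^4 ≡ 4^2 = 16
7 = 4 + 2 + 1, so 41^7 ≡ 16·4·41 ≡ 1 (mod 43)
y^r · r^s ≡ 21·1 = 21 ≡ 21 (mod 43)

21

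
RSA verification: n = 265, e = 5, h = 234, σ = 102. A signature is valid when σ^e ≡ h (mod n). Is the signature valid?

invalid

σ^2 ≡ 102^2 = 10404 ≡ 69
σ^4 ≡ 69^2 = 4761 ≡ 256
5 = 4 + 1, so σ^5 ≡ 256·102 ≡ 142 (mod 265)
142 ≠ 234, so verification fails.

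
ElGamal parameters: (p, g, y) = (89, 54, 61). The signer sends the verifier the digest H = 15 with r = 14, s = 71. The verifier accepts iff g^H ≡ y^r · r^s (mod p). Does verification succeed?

Left side g^H mod p:
54^2 = 2916 ≡ 68
54^4 ≡ 68^2 = 4624 ≡ 85
54^8 ≡ 85^2 = 7225 ≡ 16
15 = 8 + 4 + 2 + 1, so 54^15 ≡ 16·85·68·54 ≡ 41 (mod 89)
Right side y^r · r^s mod p:
61^2 = 3721 ≡ 72
61^4 ≡ 72^2 = 5184 ≡ 22
61^8 ≡ 22^2 = 484 ≡ 39
14 = 8 + 4 + 2, so 61^14 ≡ 39·22·72 ≡ 10 (mod 89)
14^2 = 196 ≡ 18
14^4 ≡ 18^2 = 324 ≡ 57
14^8 ≡ 57^2 = 3249 ≡ 45
14^16 ≡ 45^2 = 2025 ≡ 67
14^32 ≡ 67^2 = 4489 ≡ 39
14^64 ≡ 39^2 = 1521 ≡ 8
71 = 64 + 4 + 2 + 1, so 14^71 ≡ 8·57·18·14 ≡ 13 (mod 89)
10·13 = 130 ≡ 41 (mod 89)
41 ≡ 41 (mod 89), so the signature is genuine.

passes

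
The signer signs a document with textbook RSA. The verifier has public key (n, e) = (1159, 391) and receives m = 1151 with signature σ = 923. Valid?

yes

σ^391 mod 1159 = 1151
1151 = m, so the signature checks out.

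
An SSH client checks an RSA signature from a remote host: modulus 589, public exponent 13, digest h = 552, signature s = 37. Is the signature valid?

invalid

s^2 ≡ 37^2 = 1369 ≡ 191
s^4 ≡ 191^2 = 36481 ≡ 552
s^8 ≡ 552^2 = 304704 ≡ 191
13 = 8 + 4 + 1, so s^13 ≡ 191·552·37 ≡ 37 (mod 589)
s^13 mod 589 = 37, but h = 552.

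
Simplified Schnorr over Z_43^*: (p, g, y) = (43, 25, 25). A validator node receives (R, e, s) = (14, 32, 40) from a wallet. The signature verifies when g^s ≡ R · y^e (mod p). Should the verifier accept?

reject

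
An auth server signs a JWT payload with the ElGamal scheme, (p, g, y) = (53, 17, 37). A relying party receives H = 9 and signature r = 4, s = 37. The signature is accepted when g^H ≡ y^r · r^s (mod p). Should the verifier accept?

Left side g^H mod p:
17^2 = 289 ≡ 24
17^4 ≡ 24^2 = 576 ≡ 46
17^8 ≡ 46^2 = 2116 ≡ 49
9 = 8 + 1, so 17^9 ≡ 49·17 ≡ 38 (mod 53)
Right side y^r · r^s mod p:
37^2 = 1369 ≡ 44
37^4 ≡ 44^2 = 1936 ≡ 28
4^2 = 16
4^4 ≡ 16^2 = 256 ≡ 44
4^8 ≡ 44^2 = 1936 ≡ 28
4^16 ≡ 28^2 = 784 ≡ 42
4^32 ≡ 42^2 = 1764 ≡ 15
37 = 32 + 4 + 1, so 4^37 ≡ 15·44·4 ≡ 43 (mod 53)
28·43 = 1204 ≡ 38 (mod 53)
38 ≡ 38 (mod 53), so the signature is genuine.

accept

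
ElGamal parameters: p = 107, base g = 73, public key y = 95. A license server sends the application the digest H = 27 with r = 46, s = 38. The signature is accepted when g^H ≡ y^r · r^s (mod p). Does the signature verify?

does not verify

Left side g^H mod p:
73^2 = 5329 ≡ 86
73^4 ≡ 86^2 = 7396 ≡ 13
73^8 ≡ 13^2 = 169 ≡ 62
73^16 ≡ 62^2 = 3844 ≡ 99
27 = 16 + 8 + 2 + 1, so 73^27 ≡ 99·62·86·73 ≡ 26 (mod 107)
Right side y^r · r^s mod p:
95^2 = 9025 ≡ 37
95^4 ≡ 37^2 = 1369 ≡ 85
95^8 ≡ 85^2 = 7225 ≡ 56
95^16 ≡ 56^2 = 3136 ≡ 33
95^32 ≡ 33^2 = 1089 ≡ 19
46 = 32 + 8 + 4 + 2, so 95^46 ≡ 19·56·85·37 ≡ 69 (mod 107)
46^2 = 2116 ≡ 83
46^4 ≡ 83^2 = 6889 ≡ 41
46^8 ≡ 41^2 = 1681 ≡ 76
46^16 ≡ 76^2 = 5776 ≡ 105
46^32 ≡ 105^2 = 11025 ≡ 4
38 = 32 + 4 + 2, so 46^38 ≡ 4·41·83 ≡ 23 (mod 107)
69·23 = 1587 ≡ 89 (mod 107)
26 ≠ 89, so verification fails.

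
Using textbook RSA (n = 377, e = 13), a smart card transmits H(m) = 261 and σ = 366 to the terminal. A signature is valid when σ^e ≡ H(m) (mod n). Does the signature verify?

does not verify

σ^13 mod 377 = 327
σ^13 mod 377 = 327, but H(m) = 261.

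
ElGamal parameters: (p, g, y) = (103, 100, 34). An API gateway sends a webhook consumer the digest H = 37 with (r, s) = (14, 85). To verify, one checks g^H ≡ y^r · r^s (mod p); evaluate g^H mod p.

76

Squares mod 103: 100^1≡100, 100^2≡9, 100^4≡81, 100^8≡72, 100^16≡34, 100^32≡23
37 = 32 + 4 + 1, so 100^37 ≡ 23·81·100 ≡ 76 (mod 103)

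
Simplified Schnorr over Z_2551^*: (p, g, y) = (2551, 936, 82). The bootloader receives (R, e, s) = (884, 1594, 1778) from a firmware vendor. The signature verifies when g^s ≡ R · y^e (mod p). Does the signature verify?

g^s mod p:
936^2 = 876096 ≡ 1103
936^4 ≡ 1103^2 = 1216609 ≡ 2333
936^8 ≡ 2333^2 = 5442889 ≡ 1606
936^16 ≡ 1606^2 = 2579236 ≡ 175
936^32 ≡ 175^2 = 30625 ≡ 13
936^64 ≡ 13^2 = 169
936^128 ≡ 169^2 = 28561 ≡ 500
936^256 ≡ 500^2 = 250000 ≡ 2
936^512 ≡ 2^2 = 4
936^1024 ≡ 4^2 = 16
1778 = 1024 + 512 + 128 + 64 + 32 + 16 + 2, so 936^1778 ≡ 16·4·500·169·13·175·1103 ≡ 1040 (mod 2551)
R · y^e mod p:
82^2 = 6724 ≡ 1622
82^4 ≡ 1622^2 = 2630884 ≡ 803
82^8 ≡ 803^2 = 644809 ≡ 1957
82^16 ≡ 1957^2 = 3829849 ≡ 798
82^32 ≡ 798^2 = 636804 ≡ 1605
82^64 ≡ 1605^2 = 2576025 ≡ 2066
82^128 ≡ 2066^2 = 4268356 ≡ 533
82^256 ≡ 533^2 = 284089 ≡ 928
82^512 ≡ 928^2 = 861184 ≡ 1497
82^1024 ≡ 1497^2 = 2241009 ≡ 1231
1594 = 1024 + 512 + 32 + 16 + 8 + 2, so 82^1594 ≡ 1231·1497·1605·798·1957·1622 ≡ 2102 (mod 2551)
884·2102 = 1858168 ≡ 1040 (mod 2551)
1040 ≡ 1040 (mod 2551); signature holds.

verifies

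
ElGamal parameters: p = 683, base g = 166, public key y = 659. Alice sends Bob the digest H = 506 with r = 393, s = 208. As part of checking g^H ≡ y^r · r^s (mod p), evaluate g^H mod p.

250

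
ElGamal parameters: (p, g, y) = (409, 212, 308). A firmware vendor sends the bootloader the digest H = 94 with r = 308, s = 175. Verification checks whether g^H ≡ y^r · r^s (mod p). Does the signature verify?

does not verify

Left side g^H mod p:
212^2 = 44944 ≡ 363
212^4 ≡ 363^2 = 131769 ≡ 71
212^8 ≡ 71^2 = 5041 ≡ 133
212^16 ≡ 133^2 = 17689 ≡ 102
212^32 ≡ 102^2 = 10404 ≡ 179
212^64 ≡ 179^2 = 32041 ≡ 139
94 = 64 + 16 + 8 + 4 + 2, so 212^94 ≡ 139·102·133·71·363 ≡ 286 (mod 409)
Right side y^r · r^s mod p:
308^2 = 94864 ≡ 385
308^4 ≡ 385^2 = 148225 ≡ 167
308^8 ≡ 167^2 = 27889 ≡ 77
308^16 ≡ 77^2 = 5929 ≡ 203
308^32 ≡ 203^2 = 41209 ≡ 309
308^64 ≡ 309^2 = 95481 ≡ 184
308^128 ≡ 184^2 = 33856 ≡ 318
308^256 ≡ 318^2 = 101124 ≡ 101
308 = 256 + 32 + 16 + 4, so 308^308 ≡ 101·309·203·167 ≡ 385 (mod 409)
308^2 = 94864 ≡ 385
308^4 ≡ 385^2 = 148225 ≡ 167
308^8 ≡ 167^2 = 27889 ≡ 77
308^16 ≡ 77^2 = 5929 ≡ 203
308^32 ≡ 203^2 = 41209 ≡ 309
308^64 ≡ 309^2 = 95481 ≡ 184
308^128 ≡ 184^2 = 33856 ≡ 318
175 = 128 + 32 + 8 + 4 + 2 + 1, so 308^175 ≡ 318·309·77·167·385·308 ≡ 123 (mod 409)
385·123 = 47355 ≡ 320 (mod 409)
286 ≠ 320, so verification fails.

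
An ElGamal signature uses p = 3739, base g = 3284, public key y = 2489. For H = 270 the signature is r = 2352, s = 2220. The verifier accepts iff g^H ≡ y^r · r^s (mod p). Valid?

Left side g^H mod p:
3284^2 = 10784656 ≡ 1380
3284^4 ≡ 1380^2 = 1904400 ≡ 1249
3284^8 ≡ 1249^2 = 1560001 ≡ 838
3284^16 ≡ 838^2 = 702244 ≡ 3051
3284^32 ≡ 3051^2 = 9308601 ≡ 2230
3284^64 ≡ 2230^2 = 4972900 ≡ 30
3284^128 ≡ 30^2 = 900
3284^256 ≡ 900^2 = 810000 ≡ 2376
270 = 256 + 8 + 4 + 2, so 3284^270 ≡ 2376·838·1249·1380 ≡ 1449 (mod 3739)
Right side y^r · r^s mod p:
2489^2 = 6195121 ≡ 3337
2489^4 ≡ 3337^2 = 11135569 ≡ 827
2489^8 ≡ 827^2 = 683929 ≡ 3431
2489^16 ≡ 3431^2 = 11771761 ≡ 1389
2489^32 ≡ 1389^2 = 1929321 ≡ 3736
2489^64 ≡ 3736^2 = 13957696 ≡ 9
2489^128 ≡ 9^2 = 81
2489^256 ≡ 81^2 = 6561 ≡ 2822
2489^512 ≡ 2822^2 = 7963684 ≡ 3353
2489^1024 ≡ 3353^2 = 11242609 ≡ 3175
2489^2048 ≡ 3175^2 = 10080625 ≡ 281
2352 = 2048 + 256 + 32 + 16, so 2489^2352 ≡ 281·2822·3736·1389 ≡ 212 (mod 3739)
2352^2 = 5531904 ≡ 1923
2352^4 ≡ 1923^2 = 3697929 ≡ 58
2352^8 ≡ 58^2 = 3364
2352^16 ≡ 3364^2 = 11316496 ≡ 2282
2352^32 ≡ 2282^2 = 5207524 ≡ 2836
2352^64 ≡ 2836^2 = 8042896 ≡ 307
2352^128 ≡ 307^2 = 94249 ≡ 774
2352^256 ≡ 774^2 = 599076 ≡ 836
2352^512 ≡ 836^2 = 698896 ≡ 3442
2352^1024 ≡ 3442^2 = 11847364 ≡ 2212
2352^2048 ≡ 2212^2 = 4892944 ≡ 2332
2220 = 2048 + 128 + 32 + 8 + 4, so 2352^2220 ≡ 2332·774·2836·3364·58 ≡ 3058 (mod 3739)
212·3058 = 648296 ≡ 1449 (mod 3739)
1449 ≡ 1449 (mod 3739), so the signature is genuine.

yes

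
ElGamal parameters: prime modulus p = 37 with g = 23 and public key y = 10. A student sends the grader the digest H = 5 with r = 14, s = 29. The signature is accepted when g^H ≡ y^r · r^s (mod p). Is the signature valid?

invalid

Left side g^H mod p:
23^2 = 529 ≡ 11
23^4 ≡ 11^2 = 121 ≡ 10
5 = 4 + 1, so 23^5 ≡ 10·23 ≡ 8 (mod 37)
Right side y^r · r^s mod p:
10^2 = 100 ≡ 26
10^4 ≡ 26^2 = 676 ≡ 10
10^8 ≡ 10^2 = 100 ≡ 26
14 = 8 + 4 + 2, so 10^14 ≡ 26·10·26 ≡ 26 (mod 37)
14^2 = 196 ≡ 11
14^4 ≡ 11^2 = 121 ≡ 10
14^8 ≡ 10^2 = 100 ≡ 26
14^16 ≡ 26^2 = 676 ≡ 10
29 = 16 + 8 + 4 + 1, so 14^29 ≡ 10·26·10·14 ≡ 29 (mod 37)
26·29 = 754 ≡ 14 (mod 37)
8 ≠ 14, so verification fails.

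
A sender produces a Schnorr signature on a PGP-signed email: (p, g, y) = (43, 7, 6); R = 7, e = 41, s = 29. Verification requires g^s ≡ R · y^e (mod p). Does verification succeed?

passes

g^s mod p:
7^2 = 49 ≡ 6
7^4 ≡ 6^2 = 36
7^8 ≡ 36^2 = 1296 ≡ 6
7^16 ≡ 6^2 = 36
29 = 16 + 8 + 4 + 1, so 7^29 ≡ 36·6·36·7 ≡ 37 (mod 43)
R · y^e mod p:
6^2 = 36
6^4 ≡ 36^2 = 1296 ≡ 6
6^8 ≡ 6^2 = 36
6^16 ≡ 36^2 = 1296 ≡ 6
6^32 ≡ 6^2 = 36
41 = 32 + 8 + 1, so 6^41 ≡ 36·36·6 ≡ 36 (mod 43)
7·36 = 252 ≡ 37 (mod 43)
37 ≡ 37 (mod 43); signature holds.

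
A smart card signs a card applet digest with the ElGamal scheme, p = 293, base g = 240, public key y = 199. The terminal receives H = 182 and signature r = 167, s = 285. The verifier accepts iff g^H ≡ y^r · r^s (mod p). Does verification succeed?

fails

Left side g^H mod p:
Squares mod 293: 240^1≡240, 240^2≡172, 240^4≡284, 240^8≡81, 240^16≡115, 240^32≡40, 240^64≡135, 240^128≡59
182 = 128 + 32 + 16 + 4 + 2, so 240^182 ≡ 59·40·115·284·172 ≡ 226 (mod 293)
Right side y^r · r^s mod p:
Squares mod 293: 199^1≡199, 199^2≡46, 199^4≡65, 199^8≡123, 199^16≡186, 199^32≡22, 199^64≡191, 199^128≡149
167 = 128 + 32 + 4 + 2 + 1, so 199^167 ≡ 149·22·65·46·199 ≡ 87 (mod 293)
Squares mod 293: 167^1≡167, 167^2≡54, 167^4≡279, 167^8≡196, 167^16≡33, 167^32≡210, 167^64≡150, 167^128≡232, 167^256≡205
285 = 256 + 16 + 8 + 4 + 1, so 167^285 ≡ 205·33·196·279·167 ≡ 104 (mod 293)
87·104 = 9048 ≡ 258 (mod 293)
226 ≠ 258, so verification fails.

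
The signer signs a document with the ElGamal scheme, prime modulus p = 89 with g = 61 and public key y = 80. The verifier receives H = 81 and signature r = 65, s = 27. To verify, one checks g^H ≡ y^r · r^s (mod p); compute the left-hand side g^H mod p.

61^2 = 3721 ≡ 72
61^4 ≡ 72^2 = 5184 ≡ 22
61^8 ≡ 22^2 = 484 ≡ 39
61^16 ≡ 39^2 = 1521 ≡ 8
61^32 ≡ 8^2 = 64
61^64 ≡ 64^2 = 4096 ≡ 2
81 = 64 + 16 + 1, so 61^81 ≡ 2·8·61 ≡ 86 (mod 89)

86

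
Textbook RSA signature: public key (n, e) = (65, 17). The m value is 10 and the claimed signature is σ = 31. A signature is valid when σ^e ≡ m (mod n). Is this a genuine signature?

forged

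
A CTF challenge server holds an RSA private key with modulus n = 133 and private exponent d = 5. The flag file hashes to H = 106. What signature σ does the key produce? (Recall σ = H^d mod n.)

H^5 mod 133 = 64

64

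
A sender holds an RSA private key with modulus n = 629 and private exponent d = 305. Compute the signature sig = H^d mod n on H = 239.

Squares mod 629: H^1≡239, H^2≡511, H^4≡86, H^8≡477, H^16≡460, H^32≡256, H^64≡120, H^128≡562, H^256≡86
305 = 256 + 32 + 16 + 1, so H^305 ≡ 86·256·460·239 ≡ 494 (mod 629)

494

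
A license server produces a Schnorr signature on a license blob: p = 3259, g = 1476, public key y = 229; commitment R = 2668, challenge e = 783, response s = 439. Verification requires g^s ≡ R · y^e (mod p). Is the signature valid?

valid

g^s mod p:
Squares mod 3259: 1476^1≡1476, 1476^2≡1564, 1476^4≡1846, 1476^8≡2061, 1476^16≡1244, 1476^32≡2770, 1476^64≡1214, 1476^128≡728, 1476^256≡2026
439 = 256 + 128 + 32 + 16 + 4 + 2 + 1, so 1476^439 ≡ 2026·728·2770·1244·1846·1564·1476 ≡ 239 (mod 3259)
R · y^e mod p:
Squares mod 3259: 229^1≡229, 229^2≡297, 229^4≡216, 229^8≡1030, 229^16≡1725, 229^32≡158, 229^64≡2151, 229^128≡2280, 229^256≡295, 229^512≡2291
783 = 512 + 256 + 8 + 4 + 2 + 1, so 229^783 ≡ 2291·295·1030·216·297·229 ≡ 1880 (mod 3259)
2668·1880 = 5015840 ≡ 239 (mod 3259)
239 ≡ 239 (mod 3259); signature holds.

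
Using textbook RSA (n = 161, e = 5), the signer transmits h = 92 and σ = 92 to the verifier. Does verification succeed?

passes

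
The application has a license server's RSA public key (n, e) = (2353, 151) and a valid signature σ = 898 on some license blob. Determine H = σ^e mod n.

σ^2 ≡ 898^2 = 806404 ≡ 1678
σ^4 ≡ 1678^2 = 2815684 ≡ 1496
σ^8 ≡ 1496^2 = 2238016 ≡ 313
σ^16 ≡ 313^2 = 97969 ≡ 1496
σ^32 ≡ 1496^2 = 2238016 ≡ 313
σ^64 ≡ 313^2 = 97969 ≡ 1496
σ^128 ≡ 1496^2 = 2238016 ≡ 313
151 = 128 + 16 + 4 + 2 + 1, so σ^151 ≡ 313·1496·1496·1678·898 ≡ 1093 (mod 2353)

1093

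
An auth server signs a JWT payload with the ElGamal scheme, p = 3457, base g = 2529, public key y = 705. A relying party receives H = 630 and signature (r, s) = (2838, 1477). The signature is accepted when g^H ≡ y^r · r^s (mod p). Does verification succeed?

fails

Left side g^H mod p:
Squares mod 3457: 2529^1≡2529, 2529^2≡391, 2529^4≡773, 2529^8≡2925, 2529^16≡3007, 2529^32≡1994, 2529^64≡486, 2529^128≡1120, 2529^256≡2966, 2529^512≡2548
630 = 512 + 64 + 32 + 16 + 4 + 2, so 2529^630 ≡ 2548·486·1994·3007·773·391 ≡ 1346 (mod 3457)
Right side y^r · r^s mod p:
Squares mod 3457: 705^1≡705, 705^2≡2674, 705^4≡1200, 705^8≡1888, 705^16≡377, 705^32≡392, 705^64≡1556, 705^128≡1236, 705^256≡3159, 705^512≡2379, 705^1024≡532, 705^2048≡3007
2838 = 2048 + 512 + 256 + 16 + 4 + 2, so 705^2838 ≡ 3007·2379·3159·377·1200·2674 ≡ 1846 (mod 3457)
Squares mod 3457: 2838^1≡2838, 2838^2≡2891, 2838^4≡2312, 2838^8≡822, 2838^16≡1569, 2838^32≡377, 2838^64≡392, 2838^128≡1556, 2838^256≡1236, 2838^512≡3159, 2838^1024≡2379
1477 = 1024 + 256 + 128 + 64 + 4 + 1, so 2838^1477 ≡ 2379·1236·1556·392·2312·2838 ≡ 2053 (mod 3457)
1846·2053 = 3789838 ≡ 966 (mod 3457)
1346 ≠ 966, so verification fails.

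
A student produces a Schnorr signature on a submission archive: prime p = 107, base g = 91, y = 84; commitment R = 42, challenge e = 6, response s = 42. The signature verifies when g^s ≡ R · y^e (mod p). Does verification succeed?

passes

g^s mod p:
91^2 = 8281 ≡ 42
91^4 ≡ 42^2 = 1764 ≡ 52
91^8 ≡ 52^2 = 2704 ≡ 29
91^16 ≡ 29^2 = 841 ≡ 92
91^32 ≡ 92^2 = 8464 ≡ 11
42 = 32 + 8 + 2, so 91^42 ≡ 11·29·42 ≡ 23 (mod 107)
R · y^e mod p:
84^2 = 7056 ≡ 101
84^4 ≡ 101^2 = 10201 ≡ 36
6 = 4 + 2, so 84^6 ≡ 36·101 ≡ 105 (mod 107)
42·105 = 4410 ≡ 23 (mod 107)
23 ≡ 23 (mod 107); signature holds.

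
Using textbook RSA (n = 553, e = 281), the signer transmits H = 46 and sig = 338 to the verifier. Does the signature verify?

sig^2 ≡ 338^2 = 114244 ≡ 326
sig^4 ≡ 326^2 = 106276 ≡ 100
sig^8 ≡ 100^2 = 10000 ≡ 46
sig^16 ≡ 46^2 = 2116 ≡ 457
sig^32 ≡ 457^2 = 208849 ≡ 368
sig^64 ≡ 368^2 = 135424 ≡ 492
sig^128 ≡ 492^2 = 242064 ≡ 403
sig^256 ≡ 403^2 = 162409 ≡ 380
281 = 256 + 16 + 8 + 1, so sig^281 ≡ 380·457·46·338 ≡ 46 (mod 553)
sig^281 mod 553 = 46 matches H.

verifies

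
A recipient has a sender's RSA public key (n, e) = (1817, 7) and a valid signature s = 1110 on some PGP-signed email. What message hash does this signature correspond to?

900

Squares mod 1817: s^1≡1110, s^2≡174, s^4≡1204
7 = 4 + 2 + 1, so s^7 ≡ 1204·174·1110 ≡ 900 (mod 1817)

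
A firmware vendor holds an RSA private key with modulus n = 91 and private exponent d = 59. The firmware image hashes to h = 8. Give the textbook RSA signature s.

57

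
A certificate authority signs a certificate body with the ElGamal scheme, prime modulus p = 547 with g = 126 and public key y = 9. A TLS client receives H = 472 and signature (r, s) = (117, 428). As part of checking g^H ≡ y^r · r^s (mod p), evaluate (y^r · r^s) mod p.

9^2 = 81
9^4 ≡ 81^2 = 6561 ≡ 544
9^8 ≡ 544^2 = 295936 ≡ 9
9^16 ≡ 9^2 = 81
9^32 ≡ 81^2 = 6561 ≡ 544
9^64 ≡ 544^2 = 295936 ≡ 9
117 = 64 + 32 + 16 + 4 + 1, so 9^117 ≡ 9·544·81·544·9 ≡ 520 (mod 547)
117^2 = 13689 ≡ 14
117^4 ≡ 14^2 = 196
117^8 ≡ 196^2 = 38416 ≡ 126
117^16 ≡ 126^2 = 15876 ≡ 13
117^32 ≡ 13^2 = 169
117^64 ≡ 169^2 = 28561 ≡ 117
117^128 ≡ 117^2 = 13689 ≡ 14
117^256 ≡ 14^2 = 196
428 = 256 + 128 + 32 + 8 + 4, so 117^428 ≡ 196·14·169·126·196 ≡ 126 (mod 547)
y^r · r^s ≡ 520·126 = 65520 ≡ 427 (mod 547)

427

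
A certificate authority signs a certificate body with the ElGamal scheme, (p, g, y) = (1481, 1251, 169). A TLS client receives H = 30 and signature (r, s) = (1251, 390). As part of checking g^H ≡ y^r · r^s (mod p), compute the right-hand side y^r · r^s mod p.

1011

169^2 = 28561 ≡ 422
169^4 ≡ 422^2 = 178084 ≡ 364
169^8 ≡ 364^2 = 132496 ≡ 687
169^16 ≡ 687^2 = 471969 ≡ 1011
169^32 ≡ 1011^2 = 1022121 ≡ 231
169^64 ≡ 231^2 = 53361 ≡ 45
169^128 ≡ 45^2 = 2025 ≡ 544
169^256 ≡ 544^2 = 295936 ≡ 1217
169^512 ≡ 1217^2 = 1481089 ≡ 89
169^1024 ≡ 89^2 = 7921 ≡ 516
1251 = 1024 + 128 + 64 + 32 + 2 + 1, so 169^1251 ≡ 516·544·45·231·422·169 ≡ 1464 (mod 1481)
1251^2 = 1565001 ≡ 1065
1251^4 ≡ 1065^2 = 1134225 ≡ 1260
1251^8 ≡ 1260^2 = 1587600 ≡ 1449
1251^16 ≡ 1449^2 = 2099601 ≡ 1024
1251^32 ≡ 1024^2 = 1048576 ≡ 28
1251^64 ≡ 28^2 = 784
1251^128 ≡ 784^2 = 614656 ≡ 41
1251^256 ≡ 41^2 = 1681 ≡ 200
390 = 256 + 128 + 4 + 2, so 1251^390 ≡ 200·41·1260·1065 ≡ 289 (mod 1481)
y^r · r^s ≡ 1464·289 = 423096 ≡ 1011 (mod 1481)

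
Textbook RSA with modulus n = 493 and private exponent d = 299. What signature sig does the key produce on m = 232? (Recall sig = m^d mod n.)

m^2 ≡ 232^2 = 53824 ≡ 87
m^4 ≡ 87^2 = 7569 ≡ 174
m^8 ≡ 174^2 = 30276 ≡ 203
m^16 ≡ 203^2 = 41209 ≡ 290
m^32 ≡ 290^2 = 84100 ≡ 290
m^64 ≡ 290^2 = 84100 ≡ 290
m^128 ≡ 290^2 = 84100 ≡ 290
m^256 ≡ 290^2 = 84100 ≡ 290
299 = 256 + 32 + 8 + 2 + 1, so m^299 ≡ 290·290·203·87·232 ≡ 29 (mod 493)

29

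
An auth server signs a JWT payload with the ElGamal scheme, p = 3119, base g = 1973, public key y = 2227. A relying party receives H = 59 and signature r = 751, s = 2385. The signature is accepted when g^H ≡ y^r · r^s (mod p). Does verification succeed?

Left side g^H mod p:
1973^2 = 3892729 ≡ 217
1973^4 ≡ 217^2 = 47089 ≡ 304
1973^8 ≡ 304^2 = 92416 ≡ 1965
1973^16 ≡ 1965^2 = 3861225 ≡ 3022
1973^32 ≡ 3022^2 = 9132484 ≡ 52
59 = 32 + 16 + 8 + 2 + 1, so 1973^59 ≡ 52·3022·1965·217·1973 ≡ 3069 (mod 3119)
Right side y^r · r^s mod p:
2227^2 = 4959529 ≡ 319
2227^4 ≡ 319^2 = 101761 ≡ 1953
2227^8 ≡ 1953^2 = 3814209 ≡ 2791
2227^16 ≡ 2791^2 = 7789681 ≡ 1538
2227^32 ≡ 1538^2 = 2365444 ≡ 1242
2227^64 ≡ 1242^2 = 1542564 ≡ 1778
2227^128 ≡ 1778^2 = 3161284 ≡ 1737
2227^256 ≡ 1737^2 = 3017169 ≡ 1096
2227^512 ≡ 1096^2 = 1201216 ≡ 401
751 = 512 + 128 + 64 + 32 + 8 + 4 + 2 + 1, so 2227^751 ≡ 401·1737·1778·1242·2791·1953·319·2227 ≡ 33 (mod 3119)
751^2 = 564001 ≡ 2581
751^4 ≡ 2581^2 = 6661561 ≡ 2496
751^8 ≡ 2496^2 = 6230016 ≡ 1373
751^16 ≡ 1373^2 = 1885129 ≡ 1253
751^32 ≡ 1253^2 = 1570009 ≡ 1152
751^64 ≡ 1152^2 = 1327104 ≡ 1529
751^128 ≡ 1529^2 = 2337841 ≡ 1710
751^256 ≡ 1710^2 = 2924100 ≡ 1597
751^512 ≡ 1597^2 = 2550409 ≡ 2186
751^1024 ≡ 2186^2 = 4778596 ≡ 288
751^2048 ≡ 288^2 = 82944 ≡ 1850
2385 = 2048 + 256 + 64 + 16 + 1, so 751^2385 ≡ 1850·1597·1529·1253·751 ≡ 2708 (mod 3119)
33·2708 = 89364 ≡ 2032 (mod 3119)
3069 ≠ 2032, so verification fails.

fails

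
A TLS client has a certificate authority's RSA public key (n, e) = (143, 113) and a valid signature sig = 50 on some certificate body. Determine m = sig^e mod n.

7

sig^113 mod 143 = 7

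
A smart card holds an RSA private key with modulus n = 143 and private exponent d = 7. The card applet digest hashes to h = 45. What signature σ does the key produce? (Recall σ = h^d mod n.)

Squares mod 143: h^1≡45, h^2≡23, h^4≡100
7 = 4 + 2 + 1, so h^7 ≡ 100·23·45 ≡ 111 (mod 143)

111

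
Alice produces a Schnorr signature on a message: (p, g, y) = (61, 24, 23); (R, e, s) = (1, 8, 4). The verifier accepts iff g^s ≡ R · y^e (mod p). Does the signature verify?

g^s mod p:
24^2 = 576 ≡ 27
24^4 ≡ 27^2 = 729 ≡ 58
R · y^e mod p:
23^2 = 529 ≡ 41
23^4 ≡ 41^2 = 1681 ≡ 34
23^8 ≡ 34^2 = 1156 ≡ 58
1·58 = 58 ≡ 58 (mod 61)
58 ≡ 58 (mod 61); signature holds.

verifies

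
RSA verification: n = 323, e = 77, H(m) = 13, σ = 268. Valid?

σ^2 ≡ 268^2 = 71824 ≡ 118
σ^4 ≡ 118^2 = 13924 ≡ 35
σ^8 ≡ 35^2 = 1225 ≡ 256
σ^16 ≡ 256^2 = 65536 ≡ 290
σ^32 ≡ 290^2 = 84100 ≡ 120
σ^64 ≡ 120^2 = 14400 ≡ 188
77 = 64 + 8 + 4 + 1, so σ^77 ≡ 188·256·35·268 ≡ 13 (mod 323)
σ^77 mod 323 = 13 matches H(m).

yes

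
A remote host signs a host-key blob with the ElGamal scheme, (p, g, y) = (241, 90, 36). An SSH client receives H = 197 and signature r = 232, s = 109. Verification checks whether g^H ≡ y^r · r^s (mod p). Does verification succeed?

passes

Left side g^H mod p:
90^2 = 8100 ≡ 147
90^4 ≡ 147^2 = 21609 ≡ 160
90^8 ≡ 160^2 = 25600 ≡ 54
90^16 ≡ 54^2 = 2916 ≡ 24
90^32 ≡ 24^2 = 576 ≡ 94
90^64 ≡ 94^2 = 8836 ≡ 160
90^128 ≡ 160^2 = 25600 ≡ 54
197 = 128 + 64 + 4 + 1, so 90^197 ≡ 54·160·160·90 ≡ 232 (mod 241)
Right side y^r · r^s mod p:
36^2 = 1296 ≡ 91
36^4 ≡ 91^2 = 8281 ≡ 87
36^8 ≡ 87^2 = 7569 ≡ 98
36^16 ≡ 98^2 = 9604 ≡ 205
36^32 ≡ 205^2 = 42025 ≡ 91
36^64 ≡ 91^2 = 8281 ≡ 87
36^128 ≡ 87^2 = 7569 ≡ 98
232 = 128 + 64 + 32 + 8, so 36^232 ≡ 98·87·91·98 ≡ 91 (mod 241)
232^2 = 53824 ≡ 81
232^4 ≡ 81^2 = 6561 ≡ 54
232^8 ≡ 54^2 = 2916 ≡ 24
232^16 ≡ 24^2 = 576 ≡ 94
232^32 ≡ 94^2 = 8836 ≡ 160
232^64 ≡ 160^2 = 25600 ≡ 54
109 = 64 + 32 + 8 + 4 + 1, so 232^109 ≡ 54·160·24·54·232 ≡ 82 (mod 241)
91·82 = 7462 ≡ 232 (mod 241)
232 ≡ 232 (mod 241), so the signature is genuine.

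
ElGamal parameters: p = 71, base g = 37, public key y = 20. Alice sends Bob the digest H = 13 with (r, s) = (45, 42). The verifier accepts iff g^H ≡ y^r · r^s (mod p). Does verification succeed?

passes

Left side g^H mod p:
37^2 = 1369 ≡ 20
37^4 ≡ 20^2 = 400 ≡ 45
37^8 ≡ 45^2 = 2025 ≡ 37
13 = 8 + 4 + 1, so 37^13 ≡ 37·45·37 ≡ 48 (mod 71)
Right side y^r · r^s mod p:
20^2 = 400 ≡ 45
20^4 ≡ 45^2 = 2025 ≡ 37
20^8 ≡ 37^2 = 1369 ≡ 20
20^16 ≡ 20^2 = 400 ≡ 45
20^32 ≡ 45^2 = 2025 ≡ 37
45 = 32 + 8 + 4 + 1, so 20^45 ≡ 37·20·37·20 ≡ 48 (mod 71)
45^2 = 2025 ≡ 37
45^4 ≡ 37^2 = 1369 ≡ 20
45^8 ≡ 20^2 = 400 ≡ 45
45^16 ≡ 45^2 = 2025 ≡ 37
45^32 ≡ 37^2 = 1369 ≡ 20
42 = 32 + 8 + 2, so 45^42 ≡ 20·45·37 ≡ 1 (mod 71)
48·1 = 48 ≡ 48 (mod 71)
48 ≡ 48 (mod 71), so the signature is genuine.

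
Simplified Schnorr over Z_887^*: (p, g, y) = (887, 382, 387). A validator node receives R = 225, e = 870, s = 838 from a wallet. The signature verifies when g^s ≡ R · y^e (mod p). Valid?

g^s mod p:
382^2 = 145924 ≡ 456
382^4 ≡ 456^2 = 207936 ≡ 378
382^8 ≡ 378^2 = 142884 ≡ 77
382^16 ≡ 77^2 = 5929 ≡ 607
382^32 ≡ 607^2 = 368449 ≡ 344
382^64 ≡ 344^2 = 118336 ≡ 365
382^128 ≡ 365^2 = 133225 ≡ 175
382^256 ≡ 175^2 = 30625 ≡ 467
382^512 ≡ 467^2 = 218089 ≡ 774
838 = 512 + 256 + 64 + 4 + 2, so 382^838 ≡ 774·467·365·378·456 ≡ 303 (mod 887)
R · y^e mod p:
387^2 = 149769 ≡ 753
387^4 ≡ 753^2 = 567009 ≡ 216
387^8 ≡ 216^2 = 46656 ≡ 532
387^16 ≡ 532^2 = 283024 ≡ 71
387^32 ≡ 71^2 = 5041 ≡ 606
387^64 ≡ 606^2 = 367236 ≡ 18
387^128 ≡ 18^2 = 324
387^256 ≡ 324^2 = 104976 ≡ 310
387^512 ≡ 310^2 = 96100 ≡ 304
870 = 512 + 256 + 64 + 32 + 4 + 2, so 387^870 ≡ 304·310·18·606·216·753 ≡ 25 (mod 887)
225·25 = 5625 ≡ 303 (mod 887)
303 ≡ 303 (mod 887); signature holds.

yes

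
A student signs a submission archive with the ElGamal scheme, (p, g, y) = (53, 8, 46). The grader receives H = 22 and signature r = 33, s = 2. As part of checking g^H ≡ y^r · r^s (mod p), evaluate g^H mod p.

8^22 mod 53 = 7

7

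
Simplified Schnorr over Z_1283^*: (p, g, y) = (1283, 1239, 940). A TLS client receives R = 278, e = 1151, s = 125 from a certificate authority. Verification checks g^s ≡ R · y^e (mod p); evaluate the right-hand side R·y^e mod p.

135

940^1151 mod 1283 = 402
R · y^e ≡ 278·402 = 111756 ≡ 135 (mod 1283)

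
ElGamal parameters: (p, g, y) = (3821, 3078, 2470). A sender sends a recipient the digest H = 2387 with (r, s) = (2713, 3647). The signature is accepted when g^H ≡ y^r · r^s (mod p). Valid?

Left side g^H mod p:
3078^2387 mod 3821 = 6
Right side y^r · r^s mod p:
2470^2713 mod 3821 = 14
2713^3647 mod 3821 = 594
14·594 = 8316 ≡ 674 (mod 3821)
6 ≠ 674, so verification fails.

no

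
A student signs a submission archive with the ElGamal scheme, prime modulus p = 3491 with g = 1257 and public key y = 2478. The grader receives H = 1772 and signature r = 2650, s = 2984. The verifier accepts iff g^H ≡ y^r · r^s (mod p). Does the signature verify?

verifies

Left side g^H mod p:
1257^2 = 1580049 ≡ 2117
1257^4 ≡ 2117^2 = 4481689 ≡ 2736
1257^8 ≡ 2736^2 = 7485696 ≡ 992
1257^16 ≡ 992^2 = 984064 ≡ 3093
1257^32 ≡ 3093^2 = 9566649 ≡ 1309
1257^64 ≡ 1309^2 = 1713481 ≡ 2891
1257^128 ≡ 2891^2 = 8357881 ≡ 427
1257^256 ≡ 427^2 = 182329 ≡ 797
1257^512 ≡ 797^2 = 635209 ≡ 3338
1257^1024 ≡ 3338^2 = 11142244 ≡ 2463
1772 = 1024 + 512 + 128 + 64 + 32 + 8 + 4, so 1257^1772 ≡ 2463·3338·427·2891·1309·992·2736 ≡ 1483 (mod 3491)
Right side y^r · r^s mod p:
2478^2 = 6140484 ≡ 3306
2478^4 ≡ 3306^2 = 10929636 ≡ 2806
2478^8 ≡ 2806^2 = 7873636 ≡ 1431
2478^16 ≡ 1431^2 = 2047761 ≡ 2035
2478^32 ≡ 2035^2 = 4141225 ≡ 899
2478^64 ≡ 899^2 = 808201 ≡ 1780
2478^128 ≡ 1780^2 = 3168400 ≡ 2063
2478^256 ≡ 2063^2 = 4255969 ≡ 440
2478^512 ≡ 440^2 = 193600 ≡ 1595
2478^1024 ≡ 1595^2 = 2544025 ≡ 2577
2478^2048 ≡ 2577^2 = 6640929 ≡ 1047
2650 = 2048 + 512 + 64 + 16 + 8 + 2, so 2478^2650 ≡ 1047·1595·1780·2035·1431·3306 ≡ 1348 (mod 3491)
2650^2 = 7022500 ≡ 2099
2650^4 ≡ 2099^2 = 4405801 ≡ 159
2650^8 ≡ 159^2 = 25281 ≡ 844
2650^16 ≡ 844^2 = 712336 ≡ 172
2650^32 ≡ 172^2 = 29584 ≡ 1656
2650^64 ≡ 1656^2 = 2742336 ≡ 1901
2650^128 ≡ 1901^2 = 3613801 ≡ 616
2650^256 ≡ 616^2 = 379456 ≡ 2428
2650^512 ≡ 2428^2 = 5895184 ≡ 2376
2650^1024 ≡ 2376^2 = 5645376 ≡ 429
2650^2048 ≡ 429^2 = 184041 ≡ 2509
2984 = 2048 + 512 + 256 + 128 + 32 + 8, so 2650^2984 ≡ 2509·2376·2428·616·1656·844 ≡ 330 (mod 3491)
1348·330 = 444840 ≡ 1483 (mod 3491)
1483 ≡ 1483 (mod 3491), so the signature is genuine.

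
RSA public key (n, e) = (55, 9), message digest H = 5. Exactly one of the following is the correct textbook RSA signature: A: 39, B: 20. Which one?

B

Candidate A: Squares mod 55: 39^1≡39, 39^2≡36, 39^4≡31, 39^8≡26; 9 = 8 + 1, so 39^9 ≡ 26·39 ≡ 24 (mod 55)
Candidate B: Squares mod 55: 20^1≡20, 20^2≡15, 20^4≡5, 20^8≡25; 9 = 8 + 1, so 20^9 ≡ 25·20 ≡ 5 (mod 55)
  → matches H = 5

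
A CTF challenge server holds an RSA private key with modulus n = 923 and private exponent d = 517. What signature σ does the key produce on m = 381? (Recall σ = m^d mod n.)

680

Squares mod 923: m^1≡381, m^2≡250, m^4≡659, m^8≡471, m^16≡321, m^32≡588, m^64≡542, m^128≡250, m^256≡659, m^512≡471
517 = 512 + 4 + 1, so m^517 ≡ 471·659·381 ≡ 680 (mod 923)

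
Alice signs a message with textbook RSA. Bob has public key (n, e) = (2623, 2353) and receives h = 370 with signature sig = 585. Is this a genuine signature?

genuine

Squares mod 2623: sig^1≡585, sig^2≡1235, sig^4≡1262, sig^8≡483, sig^16≡2465, sig^32≡1357, sig^64≡103, sig^128≡117, sig^256≡574, sig^512≡1601, sig^1024≡530, sig^2048≡239
2353 = 2048 + 256 + 32 + 16 + 1, so sig^2353 ≡ 239·574·1357·2465·585 ≡ 370 (mod 2623)
Since 370 equals the digest 370, verification succeeds.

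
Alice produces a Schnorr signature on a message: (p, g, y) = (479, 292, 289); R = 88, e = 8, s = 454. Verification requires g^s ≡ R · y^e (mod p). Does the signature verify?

does not verify

g^s mod p:
Squares mod 479: 292^1≡292, 292^2≡2, 292^4≡4, 292^8≡16, 292^16≡256, 292^32≡392, 292^64≡384, 292^128≡403, 292^256≡28
454 = 256 + 128 + 64 + 4 + 2, so 292^454 ≡ 28·403·384·4·2 ≡ 176 (mod 479)
R · y^e mod p:
Squares mod 479: 289^1≡289, 289^2≡175, 289^4≡448, 289^8≡3
289^8 ≡ 3 (mod 479)
88·3 = 264 ≡ 264 (mod 479)
176 ≠ 264; the check fails.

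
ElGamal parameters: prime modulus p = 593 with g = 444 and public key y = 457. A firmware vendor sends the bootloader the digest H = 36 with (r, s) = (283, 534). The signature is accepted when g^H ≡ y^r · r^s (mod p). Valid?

yes

Left side g^H mod p:
444^2 = 197136 ≡ 260
444^4 ≡ 260^2 = 67600 ≡ 591
444^8 ≡ 591^2 = 349281 ≡ 4
444^16 ≡ 4^2 = 16
444^32 ≡ 16^2 = 256
36 = 32 + 4, so 444^36 ≡ 256·591 ≡ 81 (mod 593)
Right side y^r · r^s mod p:
457^2 = 208849 ≡ 113
457^4 ≡ 113^2 = 12769 ≡ 316
457^8 ≡ 316^2 = 99856 ≡ 232
457^16 ≡ 232^2 = 53824 ≡ 454
457^32 ≡ 454^2 = 206116 ≡ 345
457^64 ≡ 345^2 = 119025 ≡ 425
457^128 ≡ 425^2 = 180625 ≡ 353
457^256 ≡ 353^2 = 124609 ≡ 79
283 = 256 + 16 + 8 + 2 + 1, so 457^283 ≡ 79·454·232·113·457 ≡ 358 (mod 593)
283^2 = 80089 ≡ 34
283^4 ≡ 34^2 = 1156 ≡ 563
283^8 ≡ 563^2 = 316969 ≡ 307
283^16 ≡ 307^2 = 94249 ≡ 555
283^32 ≡ 555^2 = 308025 ≡ 258
283^64 ≡ 258^2 = 66564 ≡ 148
283^128 ≡ 148^2 = 21904 ≡ 556
283^256 ≡ 556^2 = 309136 ≡ 183
283^512 ≡ 183^2 = 33489 ≡ 281
534 = 512 + 16 + 4 + 2, so 283^534 ≡ 281·555·563·34 ≡ 522 (mod 593)
358·522 = 186876 ≡ 81 (mod 593)
81 ≡ 81 (mod 593), so the signature is genuine.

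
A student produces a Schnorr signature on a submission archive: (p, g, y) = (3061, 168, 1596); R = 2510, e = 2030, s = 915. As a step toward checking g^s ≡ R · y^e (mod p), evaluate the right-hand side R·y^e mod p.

2679

1596^2 = 2547216 ≡ 464
1596^4 ≡ 464^2 = 215296 ≡ 1026
1596^8 ≡ 1026^2 = 1052676 ≡ 2753
1596^16 ≡ 2753^2 = 7579009 ≡ 3034
1596^32 ≡ 3034^2 = 9205156 ≡ 729
1596^64 ≡ 729^2 = 531441 ≡ 1888
1596^128 ≡ 1888^2 = 3564544 ≡ 1540
1596^256 ≡ 1540^2 = 2371600 ≡ 2386
1596^512 ≡ 2386^2 = 5692996 ≡ 2597
1596^1024 ≡ 2597^2 = 6744409 ≡ 1026
2030 = 1024 + 512 + 256 + 128 + 64 + 32 + 8 + 4 + 2, so 1596^2030 ≡ 1026·2597·2386·1540·1888·729·2753·1026·464 ≡ 734 (mod 3061)
R · y^e ≡ 2510·734 = 1842340 ≡ 2679 (mod 3061)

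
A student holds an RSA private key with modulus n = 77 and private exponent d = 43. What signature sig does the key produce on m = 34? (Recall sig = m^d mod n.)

34

Squares mod 77: m^1≡34, m^2≡1, m^4≡1, m^8≡1, m^16≡1, m^32≡1
43 = 32 + 8 + 2 + 1, so m^43 ≡ 1·1·1·34 ≡ 34 (mod 77)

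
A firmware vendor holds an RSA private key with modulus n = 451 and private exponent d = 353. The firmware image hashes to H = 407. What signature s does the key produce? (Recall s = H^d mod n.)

407

H^2 ≡ 407^2 = 165649 ≡ 132
H^4 ≡ 132^2 = 17424 ≡ 286
H^8 ≡ 286^2 = 81796 ≡ 165
H^16 ≡ 165^2 = 27225 ≡ 165
H^32 ≡ 165^2 = 27225 ≡ 165
H^64 ≡ 165^2 = 27225 ≡ 165
H^128 ≡ 165^2 = 27225 ≡ 165
H^256 ≡ 165^2 = 27225 ≡ 165
353 = 256 + 64 + 32 + 1, so H^353 ≡ 165·165·165·407 ≡ 407 (mod 451)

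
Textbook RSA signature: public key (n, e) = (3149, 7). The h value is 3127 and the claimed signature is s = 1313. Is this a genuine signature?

s^2 ≡ 1313^2 = 1723969 ≡ 1466
s^4 ≡ 1466^2 = 2149156 ≡ 1538
7 = 4 + 2 + 1, so s^7 ≡ 1538·1466·1313 ≡ 22 (mod 3149)
The recovered value 22 does not match the digest 3127.

forged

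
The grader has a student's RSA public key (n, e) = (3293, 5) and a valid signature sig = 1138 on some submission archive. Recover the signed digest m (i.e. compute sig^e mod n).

sig^2 ≡ 1138^2 = 1295044 ≡ 895
sig^4 ≡ 895^2 = 801025 ≡ 826
5 = 4 + 1, so sig^5 ≡ 826·1138 ≡ 1483 (mod 3293)

1483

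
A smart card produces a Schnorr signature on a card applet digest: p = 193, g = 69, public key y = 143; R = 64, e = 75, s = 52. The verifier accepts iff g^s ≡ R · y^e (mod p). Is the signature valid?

valid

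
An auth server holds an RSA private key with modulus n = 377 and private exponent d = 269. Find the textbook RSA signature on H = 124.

H^2 ≡ 124^2 = 15376 ≡ 296
H^4 ≡ 296^2 = 87616 ≡ 152
H^8 ≡ 152^2 = 23104 ≡ 107
H^16 ≡ 107^2 = 11449 ≡ 139
H^32 ≡ 139^2 = 19321 ≡ 94
H^64 ≡ 94^2 = 8836 ≡ 165
H^128 ≡ 165^2 = 27225 ≡ 81
H^256 ≡ 81^2 = 6561 ≡ 152
269 = 256 + 8 + 4 + 1, so H^269 ≡ 152·107·152·124 ≡ 271 (mod 377)

271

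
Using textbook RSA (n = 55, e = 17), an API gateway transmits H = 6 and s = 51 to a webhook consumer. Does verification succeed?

passes

s^2 ≡ 51^2 = 2601 ≡ 16
s^4 ≡ 16^2 = 256 ≡ 36
s^8 ≡ 36^2 = 1296 ≡ 31
s^16 ≡ 31^2 = 961 ≡ 26
17 = 16 + 1, so s^17 ≡ 26·51 ≡ 6 (mod 55)
Since 6 equals the digest 6, verification succeeds.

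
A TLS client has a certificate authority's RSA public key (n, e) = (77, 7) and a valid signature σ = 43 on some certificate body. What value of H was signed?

43

σ^7 mod 77 = 43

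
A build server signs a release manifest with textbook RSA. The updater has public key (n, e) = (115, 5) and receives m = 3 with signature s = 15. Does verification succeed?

Squares mod 115: s^1≡15, s^2≡110, s^4≡25
5 = 4 + 1, so s^5 ≡ 25·15 ≡ 30 (mod 115)
30 ≠ 3, so verification fails.

fails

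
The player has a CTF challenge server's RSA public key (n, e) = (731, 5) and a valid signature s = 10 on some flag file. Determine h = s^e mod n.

584

s^5 mod 731 = 584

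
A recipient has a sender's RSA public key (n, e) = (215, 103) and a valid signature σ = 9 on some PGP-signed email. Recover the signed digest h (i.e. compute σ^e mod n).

σ^2 ≡ 9^2 = 81
σ^4 ≡ 81^2 = 6561 ≡ 111
σ^8 ≡ 111^2 = 12321 ≡ 66
σ^16 ≡ 66^2 = 4356 ≡ 56
σ^32 ≡ 56^2 = 3136 ≡ 126
σ^64 ≡ 126^2 = 15876 ≡ 181
103 = 64 + 32 + 4 + 2 + 1, so σ^103 ≡ 181·126·111·81·9 ≡ 189 (mod 215)

189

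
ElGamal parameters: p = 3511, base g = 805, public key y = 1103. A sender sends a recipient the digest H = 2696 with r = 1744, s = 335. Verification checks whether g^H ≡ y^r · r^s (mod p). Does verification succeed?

fails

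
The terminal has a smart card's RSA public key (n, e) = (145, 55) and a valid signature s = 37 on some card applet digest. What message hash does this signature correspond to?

98

s^2 ≡ 37^2 = 1369 ≡ 64
s^4 ≡ 64^2 = 4096 ≡ 36
s^8 ≡ 36^2 = 1296 ≡ 136
s^16 ≡ 136^2 = 18496 ≡ 81
s^32 ≡ 81^2 = 6561 ≡ 36
55 = 32 + 16 + 4 + 2 + 1, so s^55 ≡ 36·81·36·64·37 ≡ 98 (mod 145)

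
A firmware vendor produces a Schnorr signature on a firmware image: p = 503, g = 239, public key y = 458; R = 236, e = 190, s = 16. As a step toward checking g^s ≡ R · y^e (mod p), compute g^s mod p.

239^2 = 57121 ≡ 282
239^4 ≡ 282^2 = 79524 ≡ 50
239^8 ≡ 50^2 = 2500 ≡ 488
239^16 ≡ 488^2 = 238144 ≡ 225

225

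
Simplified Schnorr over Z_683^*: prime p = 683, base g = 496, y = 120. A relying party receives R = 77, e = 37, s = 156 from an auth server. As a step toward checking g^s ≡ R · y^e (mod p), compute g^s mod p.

496^2 = 246016 ≡ 136
496^4 ≡ 136^2 = 18496 ≡ 55
496^8 ≡ 55^2 = 3025 ≡ 293
496^16 ≡ 293^2 = 85849 ≡ 474
496^32 ≡ 474^2 = 224676 ≡ 652
496^64 ≡ 652^2 = 425104 ≡ 278
496^128 ≡ 278^2 = 77284 ≡ 105
156 = 128 + 16 + 8 + 4, so 496^156 ≡ 105·474·293·55 ≡ 65 (mod 683)

65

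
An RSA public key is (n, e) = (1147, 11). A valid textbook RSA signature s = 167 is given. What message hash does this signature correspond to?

982

s^11 mod 1147 = 982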